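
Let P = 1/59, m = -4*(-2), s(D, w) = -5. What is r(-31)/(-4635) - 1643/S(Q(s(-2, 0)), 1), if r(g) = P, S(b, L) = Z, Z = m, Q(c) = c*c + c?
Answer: -449303003/2187720 ≈ -205.38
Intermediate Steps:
Q(c) = c + c² (Q(c) = c² + c = c + c²)
m = 8
Z = 8
P = 1/59 ≈ 0.016949
S(b, L) = 8
r(g) = 1/59
r(-31)/(-4635) - 1643/S(Q(s(-2, 0)), 1) = (1/59)/(-4635) - 1643/8 = (1/59)*(-1/4635) - 1643*⅛ = -1/273465 - 1643/8 = -449303003/2187720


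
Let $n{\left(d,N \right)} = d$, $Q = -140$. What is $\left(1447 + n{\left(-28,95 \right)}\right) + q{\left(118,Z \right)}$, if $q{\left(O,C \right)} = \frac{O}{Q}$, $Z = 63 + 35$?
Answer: $\frac{99271}{70} \approx 1418.2$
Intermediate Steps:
$Z = 98$
$q{\left(O,C \right)} = - \frac{O}{140}$ ($q{\left(O,C \right)} = \frac{O}{-140} = O \left(- \frac{1}{140}\right) = - \frac{O}{140}$)
$\left(1447 + n{\left(-28,95 \right)}\right) + q{\left(118,Z \right)} = \left(1447 - 28\right) - \frac{59}{70} = 1419 - \frac{59}{70} = \frac{99271}{70}$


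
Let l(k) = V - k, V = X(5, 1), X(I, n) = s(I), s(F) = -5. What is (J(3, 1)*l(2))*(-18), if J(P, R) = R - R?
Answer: 0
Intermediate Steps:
X(I, n) = -5
V = -5
J(P, R) = 0
l(k) = -5 - k
(J(3, 1)*l(2))*(-18) = (0*(-5 - 1*2))*(-18) = (0*(-5 - 2))*(-18) = (0*(-7))*(-18) = 0*(-18) = 0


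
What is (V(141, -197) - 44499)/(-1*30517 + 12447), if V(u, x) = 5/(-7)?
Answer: 155749/63245 ≈ 2.4626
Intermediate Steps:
V(u, x) = -5/7 (V(u, x) = 5*(-⅐) = -5/7)
(V(141, -197) - 44499)/(-1*30517 + 12447) = (-5/7 - 44499)/(-1*30517 + 12447) = -311498/(7*(-30517 + 12447)) = -311498/7/(-18070) = -311498/7*(-1/18070) = 155749/63245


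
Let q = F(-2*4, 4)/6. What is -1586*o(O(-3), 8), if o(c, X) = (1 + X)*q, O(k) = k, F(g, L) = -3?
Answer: 7137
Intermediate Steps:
q = -1/2 (q = -3/6 = -3*1/6 = -1/2 ≈ -0.50000)
o(c, X) = -1/2 - X/2 (o(c, X) = (1 + X)*(-1/2) = -1/2 - X/2)
-1586*o(O(-3), 8) = -1586*(-1/2 - 1/2*8) = -1586*(-1/2 - 4) = -1586*(-9/2) = 7137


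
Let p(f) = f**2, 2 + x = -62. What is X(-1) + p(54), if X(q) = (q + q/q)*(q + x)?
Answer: 2916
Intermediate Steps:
x = -64 (x = -2 - 62 = -64)
X(q) = (1 + q)*(-64 + q) (X(q) = (q + q/q)*(q - 64) = (q + 1)*(-64 + q) = (1 + q)*(-64 + q))
X(-1) + p(54) = (-64 + (-1)**2 - 63*(-1)) + 54**2 = (-64 + 1 + 63) + 2916 = 0 + 2916 = 2916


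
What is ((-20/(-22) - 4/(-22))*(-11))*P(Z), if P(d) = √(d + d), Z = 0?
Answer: 0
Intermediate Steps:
P(d) = √2*√d (P(d) = √(2*d) = √2*√d)
((-20/(-22) - 4/(-22))*(-11))*P(Z) = ((-20/(-22) - 4/(-22))*(-11))*(√2*√0) = ((-20*(-1/22) - 4*(-1/22))*(-11))*(√2*0) = ((10/11 + 2/11)*(-11))*0 = ((12/11)*(-11))*0 = -12*0 = 0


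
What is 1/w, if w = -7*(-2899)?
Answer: 1/20293 ≈ 4.9278e-5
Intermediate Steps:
w = 20293
1/w = 1/20293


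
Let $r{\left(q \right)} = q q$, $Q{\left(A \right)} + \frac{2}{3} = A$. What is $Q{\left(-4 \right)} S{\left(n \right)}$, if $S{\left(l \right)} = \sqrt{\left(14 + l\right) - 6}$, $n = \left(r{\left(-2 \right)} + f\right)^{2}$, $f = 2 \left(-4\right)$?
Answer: $- \frac{28 \sqrt{6}}{3} \approx -22.862$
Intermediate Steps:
$Q{\left(A \right)} = - \frac{2}{3} + A$
$f = -8$
$r{\left(q \right)} = q^{2}$
$n = 16$ ($n = \left(\left(-2\right)^{2} - 8\right)^{2} = \left(4 - 8\right)^{2} = \left(-4\right)^{2} = 16$)
$S{\left(l \right)} = \sqrt{8 + l}$
$Q{\left(-4 \right)} S{\left(n \right)} = \left(- \frac{2}{3} - 4\right) \sqrt{8 + 16} = - \frac{14 \sqrt{24}}{3} = - \frac{14 \cdot 2 \sqrt{6}}{3} = - \frac{28 \sqrt{6}}{3}$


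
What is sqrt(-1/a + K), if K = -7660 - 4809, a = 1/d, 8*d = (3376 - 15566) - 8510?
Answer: I*sqrt(39526)/2 ≈ 99.406*I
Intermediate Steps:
d = -5175/2 (d = ((3376 - 15566) - 8510)/8 = (-12190 - 8510)/8 = (1/8)*(-20700) = -5175/2 ≈ -2587.5)
a = -2/5175 (a = 1/(-5175/2) = -2/5175 ≈ -0.00038647)
K = -12469
sqrt(-1/a + K) = sqrt(-1/(-2/5175) - 12469) = sqrt(-1*(-5175/2) - 12469) = sqrt(5175/2 - 12469) = sqrt(-19763/2) = I*sqrt(39526)/2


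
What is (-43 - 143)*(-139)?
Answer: 25854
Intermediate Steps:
(-43 - 143)*(-139) = -186*(-139) = 25854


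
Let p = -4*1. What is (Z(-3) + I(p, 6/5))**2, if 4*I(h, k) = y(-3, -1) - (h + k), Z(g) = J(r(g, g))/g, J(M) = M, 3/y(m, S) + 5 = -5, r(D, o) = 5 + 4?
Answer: 361/64 ≈ 5.6406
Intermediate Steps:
r(D, o) = 9
y(m, S) = -3/10 (y(m, S) = 3/(-5 - 5) = 3/(-10) = 3*(-1/10) = -3/10)
Z(g) = 9/g
p = -4
I(h, k) = -3/40 - h/4 - k/4 (I(h, k) = (-3/10 - (h + k))/4 = (-3/10 + (-h - k))/4 = (-3/10 - h - k)/4 = -3/40 - h/4 - k/4)
(Z(-3) + I(p, 6/5))**2 = (9/(-3) + (-3/40 - 1/4*(-4) - 3/(2*5)))**2 = (9*(-1/3) + (-3/40 + 1 - 3/(2*5)))**2 = (-3 + (-3/40 + 1 - 1/4*6/5))**2 = (-3 + (-3/40 + 1 - 3/10))**2 = (-3 + 5/8)**2 = (-19/8)**2 = 361/64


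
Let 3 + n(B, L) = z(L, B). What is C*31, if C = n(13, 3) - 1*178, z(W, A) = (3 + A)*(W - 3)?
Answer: -5611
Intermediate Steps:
z(W, A) = (-3 + W)*(3 + A) (z(W, A) = (3 + A)*(-3 + W) = (-3 + W)*(3 + A))
n(B, L) = -12 - 3*B + 3*L + B*L (n(B, L) = -3 + (-9 - 3*B + 3*L + B*L) = -12 - 3*B + 3*L + B*L)
C = -181 (C = (-12 - 3*13 + 3*3 + 13*3) - 1*178 = (-12 - 39 + 9 + 39) - 178 = -3 - 178 = -181)
C*31 = -181*31 = -5611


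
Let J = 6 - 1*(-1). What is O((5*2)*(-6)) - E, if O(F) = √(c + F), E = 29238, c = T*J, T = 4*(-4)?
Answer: -29238 + 2*I*√43 ≈ -29238.0 + 13.115*I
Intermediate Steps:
J = 7 (J = 6 + 1 = 7)
T = -16
c = -112 (c = -16*7 = -112)
O(F) = √(-112 + F)
O((5*2)*(-6)) - E = √(-112 + (5*2)*(-6)) - 1*29238 = √(-112 + 10*(-6)) - 29238 = √(-112 - 60) - 29238 = √(-172) - 29238 = 2*I*√43 - 29238 = -29238 + 2*I*√43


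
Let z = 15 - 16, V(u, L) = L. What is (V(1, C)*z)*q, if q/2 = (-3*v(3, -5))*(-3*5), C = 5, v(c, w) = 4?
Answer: -1800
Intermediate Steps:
q = 360 (q = 2*((-3*4)*(-3*5)) = 2*(-12*(-15)) = 2*180 = 360)
z = -1
(V(1, C)*z)*q = (5*(-1))*360 = -5*360 = -1800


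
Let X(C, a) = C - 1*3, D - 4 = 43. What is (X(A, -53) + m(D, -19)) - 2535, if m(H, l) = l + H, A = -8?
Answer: -2518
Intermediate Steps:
D = 47 (D = 4 + 43 = 47)
X(C, a) = -3 + C (X(C, a) = C - 3 = -3 + C)
m(H, l) = H + l
(X(A, -53) + m(D, -19)) - 2535 = ((-3 - 8) + (47 - 19)) - 2535 = (-11 + 28) - 2535 = 17 - 2535 = -2518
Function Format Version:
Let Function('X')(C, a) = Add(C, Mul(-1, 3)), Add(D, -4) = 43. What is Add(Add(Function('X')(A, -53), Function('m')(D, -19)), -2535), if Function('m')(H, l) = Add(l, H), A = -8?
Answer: -2518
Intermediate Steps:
D = 47 (D = Add(4, 43) = 47)
Function('X')(C, a) = Add(-3, C) (Function('X')(C, a) = Add(C, -3) = Add(-3, C))
Function('m')(H, l) = Add(H, l)
Add(Add(Function('X')(A, -53), Function('m')(D, -19)), -2535) = Add(Add(Add(-3, -8), Add(47, -19)), -2535) = Add(Add(-11, 28), -2535) = Add(17, -2535) = -2518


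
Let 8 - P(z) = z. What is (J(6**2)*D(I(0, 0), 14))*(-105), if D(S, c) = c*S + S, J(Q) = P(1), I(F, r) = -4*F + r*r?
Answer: 0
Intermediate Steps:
P(z) = 8 - z
I(F, r) = r**2 - 4*F (I(F, r) = -4*F + r**2 = r**2 - 4*F)
J(Q) = 7 (J(Q) = 8 - 1*1 = 8 - 1 = 7)
D(S, c) = S + S*c (D(S, c) = S*c + S = S + S*c)
(J(6**2)*D(I(0, 0), 14))*(-105) = (7*((0**2 - 4*0)*(1 + 14)))*(-105) = (7*((0 + 0)*15))*(-105) = (7*(0*15))*(-105) = (7*0)*(-105) = 0*(-105) = 0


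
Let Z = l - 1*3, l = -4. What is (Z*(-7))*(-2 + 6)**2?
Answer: 784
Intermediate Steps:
Z = -7 (Z = -4 - 1*3 = -4 - 3 = -7)
(Z*(-7))*(-2 + 6)**2 = (-7*(-7))*(-2 + 6)**2 = 49*4**2 = 49*16 = 784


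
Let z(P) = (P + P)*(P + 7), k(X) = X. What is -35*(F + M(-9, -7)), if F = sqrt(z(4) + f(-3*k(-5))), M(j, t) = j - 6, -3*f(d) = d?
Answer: 525 - 35*sqrt(83) ≈ 206.13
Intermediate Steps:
f(d) = -d/3
M(j, t) = -6 + j
z(P) = 2*P*(7 + P) (z(P) = (2*P)*(7 + P) = 2*P*(7 + P))
F = sqrt(83) (F = sqrt(2*4*(7 + 4) - (-1)*(-5)) = sqrt(2*4*11 - 1/3*15) = sqrt(88 - 5) = sqrt(83) ≈ 9.1104)
-35*(F + M(-9, -7)) = -35*(sqrt(83) + (-6 - 9)) = -35*(sqrt(83) - 15) = -35*(-15 + sqrt(83)) = 525 - 35*sqrt(83)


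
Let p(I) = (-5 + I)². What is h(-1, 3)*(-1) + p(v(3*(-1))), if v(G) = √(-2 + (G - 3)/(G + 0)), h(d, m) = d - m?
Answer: 29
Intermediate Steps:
v(G) = √(-2 + (-3 + G)/G)
h(-1, 3)*(-1) + p(v(3*(-1))) = (-1 - 1*3)*(-1) + (-5 + √((-3 - 3*(-1))/((3*(-1)))))² = (-1 - 3)*(-1) + (-5 + √((-3 - 1*(-3))/(-3)))² = -4*(-1) + (-5 + √(-(-3 + 3)/3))² = 4 + (-5 + √(-⅓*0))² = 4 + (-5 + √0)² = 4 + (-5 + 0)² = 4 + (-5)² = 4 + 25 = 29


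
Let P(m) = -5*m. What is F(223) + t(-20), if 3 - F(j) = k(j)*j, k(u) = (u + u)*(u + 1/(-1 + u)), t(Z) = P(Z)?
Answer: -2461922170/111 ≈ -2.2179e+7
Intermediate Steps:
t(Z) = -5*Z
k(u) = 2*u*(u + 1/(-1 + u)) (k(u) = (2*u)*(u + 1/(-1 + u)) = 2*u*(u + 1/(-1 + u)))
F(j) = 3 - 2*j²*(1 + j² - j)/(-1 + j) (F(j) = 3 - 2*j*(1 + j² - j)/(-1 + j)*j = 3 - 2*j²*(1 + j² - j)/(-1 + j))
F(223) + t(-20) = (-3 + 3*223 + 2*223²*(-1 + 223 - 1*223²))/(-1 + 223) - 5*(-20) = (-3 + 669 + 2*49729*(-1 + 223 - 1*49729))/222 + 100 = (-3 + 669 + 2*49729*(-1 + 223 - 49729))/222 + 100 = (-3 + 669 + 2*49729*(-49507))/222 + 100 = (-3 + 669 - 4923867206)/222 + 100 = (1/222)*(-4923866540) + 100 = -2461933270/111 + 100 = -2461922170/111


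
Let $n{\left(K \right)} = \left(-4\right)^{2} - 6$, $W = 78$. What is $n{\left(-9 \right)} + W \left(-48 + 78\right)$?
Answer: $2350$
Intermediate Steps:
$n{\left(K \right)} = 10$ ($n{\left(K \right)} = 16 - 6 = 10$)
$n{\left(-9 \right)} + W \left(-48 + 78\right) = 10 + 78 \left(-48 + 78\right) = 10 + 78 \cdot 30 = 10 + 2340 = 2350$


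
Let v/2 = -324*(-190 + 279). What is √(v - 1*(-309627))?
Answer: 3*√27995 ≈ 501.95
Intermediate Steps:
v = -57672 (v = 2*(-324*(-190 + 279)) = 2*(-324*89) = 2*(-28836) = -57672)
√(v - 1*(-309627)) = √(-57672 - 1*(-309627)) = √(-57672 + 309627) = √251955 = 3*√27995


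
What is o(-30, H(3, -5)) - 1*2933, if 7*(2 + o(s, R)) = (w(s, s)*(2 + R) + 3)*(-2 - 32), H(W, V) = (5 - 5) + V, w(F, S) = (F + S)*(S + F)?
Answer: 346553/7 ≈ 49508.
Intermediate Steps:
w(F, S) = (F + S)**2 (w(F, S) = (F + S)*(F + S) = (F + S)**2)
H(W, V) = V (H(W, V) = 0 + V = V)
o(s, R) = -116/7 - 136*s**2*(2 + R)/7 (o(s, R) = -2 + (((s + s)**2*(2 + R) + 3)*(-2 - 32))/7 = -2 + (((2*s)**2*(2 + R) + 3)*(-34))/7 = -2 + (((4*s**2)*(2 + R) + 3)*(-34))/7 = -2 + ((4*s**2*(2 + R) + 3)*(-34))/7 = -2 + ((3 + 4*s**2*(2 + R))*(-34))/7 = -2 + (-102 - 136*s**2*(2 + R))/7 = -2 + (-102/7 - 136*s**2*(2 + R)/7) = -116/7 - 136*s**2*(2 + R)/7)
o(-30, H(3, -5)) - 1*2933 = (-116/7 - 272/7*(-30)**2 - 136/7*(-5)*(-30)**2) - 1*2933 = (-116/7 - 272/7*900 - 136/7*(-5)*900) - 2933 = (-116/7 - 244800/7 + 612000/7) - 2933 = 367084/7 - 2933 = 346553/7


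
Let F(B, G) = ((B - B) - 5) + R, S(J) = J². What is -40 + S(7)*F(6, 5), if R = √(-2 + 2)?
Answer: -285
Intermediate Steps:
R = 0 (R = √0 = 0)
F(B, G) = -5 (F(B, G) = ((B - B) - 5) + 0 = (0 - 5) + 0 = -5 + 0 = -5)
-40 + S(7)*F(6, 5) = -40 + 7²*(-5) = -40 + 49*(-5) = -40 - 245 = -285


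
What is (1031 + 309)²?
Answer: 1795600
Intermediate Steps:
(1031 + 309)² = 1340² = 1795600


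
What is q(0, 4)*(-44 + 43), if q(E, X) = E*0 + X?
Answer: -4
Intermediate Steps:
q(E, X) = X (q(E, X) = 0 + X = X)
q(0, 4)*(-44 + 43) = 4*(-44 + 43) = 4*(-1) = -4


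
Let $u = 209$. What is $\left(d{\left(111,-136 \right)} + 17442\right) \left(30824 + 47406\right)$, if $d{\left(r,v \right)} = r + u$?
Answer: $1389521260$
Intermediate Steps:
$d{\left(r,v \right)} = 209 + r$ ($d{\left(r,v \right)} = r + 209 = 209 + r$)
$\left(d{\left(111,-136 \right)} + 17442\right) \left(30824 + 47406\right) = \left(\left(209 + 111\right) + 17442\right) \left(30824 + 47406\right) = \left(320 + 17442\right) 78230 = 17762 \cdot 78230 = 1389521260$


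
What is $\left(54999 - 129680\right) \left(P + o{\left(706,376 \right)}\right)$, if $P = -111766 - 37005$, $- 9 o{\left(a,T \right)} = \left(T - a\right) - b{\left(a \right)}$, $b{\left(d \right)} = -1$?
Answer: $\frac{99968733410}{9} \approx 1.1108 \cdot 10^{10}$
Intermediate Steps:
$o{\left(a,T \right)} = - \frac{1}{9} - \frac{T}{9} + \frac{a}{9}$ ($o{\left(a,T \right)} = - \frac{\left(T - a\right) - -1}{9} = - \frac{\left(T - a\right) + 1}{9} = - \frac{1 + T - a}{9} = - \frac{1}{9} - \frac{T}{9} + \frac{a}{9}$)
$P = -148771$
$\left(54999 - 129680\right) \left(P + o{\left(706,376 \right)}\right) = \left(54999 - 129680\right) \left(-148771 - - \frac{329}{9}\right) = - 74681 \left(-148771 - - \frac{329}{9}\right) = - 74681 \left(-148771 + \frac{329}{9}\right) = \left(-74681\right) \left(- \frac{1338610}{9}\right) = \frac{99968733410}{9}$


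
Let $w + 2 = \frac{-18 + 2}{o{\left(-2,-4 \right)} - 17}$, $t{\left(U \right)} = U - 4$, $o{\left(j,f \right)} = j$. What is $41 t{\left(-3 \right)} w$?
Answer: $\frac{6314}{19} \approx 332.32$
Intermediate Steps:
$t{\left(U \right)} = -4 + U$
$w = - \frac{22}{19}$ ($w = -2 + \frac{-18 + 2}{-2 - 17} = -2 - \frac{16}{-2 - 17} = -2 - \frac{16}{-19} = -2 - - \frac{16}{19} = -2 + \frac{16}{19} = - \frac{22}{19} \approx -1.1579$)
$41 t{\left(-3 \right)} w = 41 \left(-4 - 3\right) \left(- \frac{22}{19}\right) = 41 \left(-7\right) \left(- \frac{22}{19}\right) = \left(-287\right) \left(- \frac{22}{19}\right) = \frac{6314}{19}$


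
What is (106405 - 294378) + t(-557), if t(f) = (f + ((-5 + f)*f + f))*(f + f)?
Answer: -347666853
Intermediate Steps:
t(f) = 2*f*(2*f + f*(-5 + f)) (t(f) = (f + (f*(-5 + f) + f))*(2*f) = (f + (f + f*(-5 + f)))*(2*f) = (2*f + f*(-5 + f))*(2*f) = 2*f*(2*f + f*(-5 + f)))
(106405 - 294378) + t(-557) = (106405 - 294378) + 2*(-557)²*(-3 - 557) = -187973 + 2*310249*(-560) = -187973 - 347478880 = -347666853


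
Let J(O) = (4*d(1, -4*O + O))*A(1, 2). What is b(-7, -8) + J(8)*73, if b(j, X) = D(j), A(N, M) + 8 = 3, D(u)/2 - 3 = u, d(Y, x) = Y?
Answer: -1468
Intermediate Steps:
D(u) = 6 + 2*u
A(N, M) = -5 (A(N, M) = -8 + 3 = -5)
b(j, X) = 6 + 2*j
J(O) = -20 (J(O) = (4*1)*(-5) = 4*(-5) = -20)
b(-7, -8) + J(8)*73 = (6 + 2*(-7)) - 20*73 = (6 - 14) - 1460 = -8 - 1460 = -1468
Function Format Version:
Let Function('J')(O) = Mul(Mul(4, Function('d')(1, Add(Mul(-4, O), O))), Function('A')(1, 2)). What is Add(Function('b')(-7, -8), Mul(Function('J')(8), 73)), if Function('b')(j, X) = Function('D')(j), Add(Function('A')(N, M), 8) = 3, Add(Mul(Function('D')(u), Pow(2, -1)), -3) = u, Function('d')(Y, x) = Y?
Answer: -1468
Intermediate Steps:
Function('D')(u) = Add(6, Mul(2, u))
Function('A')(N, M) = -5 (Function('A')(N, M) = Add(-8, 3) = -5)
Function('b')(j, X) = Add(6, Mul(2, j))
Function('J')(O) = -20 (Function('J')(O) = Mul(Mul(4, 1), -5) = Mul(4, -5) = -20)
Add(Function('b')(-7, -8), Mul(Function('J')(8), 73)) = Add(Add(6, Mul(2, -7)), Mul(-20, 73)) = Add(Add(6, -14), -1460) = Add(-8, -1460) = -1468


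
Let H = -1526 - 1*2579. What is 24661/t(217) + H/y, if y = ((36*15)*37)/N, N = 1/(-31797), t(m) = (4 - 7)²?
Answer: 348160743569/127060812 ≈ 2740.1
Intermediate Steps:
t(m) = 9 (t(m) = (-3)² = 9)
N = -1/31797 ≈ -3.1449e-5
H = -4105 (H = -1526 - 2579 = -4105)
y = -635304060 (y = ((36*15)*37)/(-1/31797) = (540*37)*(-31797) = 19980*(-31797) = -635304060)
24661/t(217) + H/y = 24661/9 - 4105/(-635304060) = 24661*(⅑) - 4105*(-1/635304060) = 24661/9 + 821/127060812 = 348160743569/127060812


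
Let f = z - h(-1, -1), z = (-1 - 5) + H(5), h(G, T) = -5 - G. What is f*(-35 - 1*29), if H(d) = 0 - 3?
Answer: 320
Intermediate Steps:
H(d) = -3
z = -9 (z = (-1 - 5) - 3 = -6 - 3 = -9)
f = -5 (f = -9 - (-5 - 1*(-1)) = -9 - (-5 + 1) = -9 - 1*(-4) = -9 + 4 = -5)
f*(-35 - 1*29) = -5*(-35 - 1*29) = -5*(-35 - 29) = -5*(-64) = 320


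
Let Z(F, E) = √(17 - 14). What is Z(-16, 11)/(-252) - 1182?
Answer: -1182 - √3/252 ≈ -1182.0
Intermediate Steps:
Z(F, E) = √3
Z(-16, 11)/(-252) - 1182 = √3/(-252) - 1182 = √3*(-1/252) - 1182 = -√3/252 - 1182 = -1182 - √3/252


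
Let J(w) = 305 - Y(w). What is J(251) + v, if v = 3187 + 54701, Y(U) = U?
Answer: 57942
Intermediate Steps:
J(w) = 305 - w
v = 57888
J(251) + v = (305 - 1*251) + 57888 = (305 - 251) + 57888 = 54 + 57888 = 57942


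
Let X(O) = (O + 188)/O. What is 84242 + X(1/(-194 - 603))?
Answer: -65593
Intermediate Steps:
X(O) = (188 + O)/O
84242 + X(1/(-194 - 603)) = 84242 + (188 + 1/(-194 - 603))/(1/(-194 - 603)) = 84242 + (188 + 1/(-797))/(1/(-797)) = 84242 + (188 - 1/797)/(-1/797) = 84242 - 797*149835/797 = 84242 - 149835 = -65593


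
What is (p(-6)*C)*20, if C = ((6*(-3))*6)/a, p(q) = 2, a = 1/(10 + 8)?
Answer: -77760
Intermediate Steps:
a = 1/18 ≈ 0.055556
C = -1944 (C = ((6*(-3))*6)/(1/18) = -18*6*18 = -108*18 = -1944)
(p(-6)*C)*20 = (2*(-1944))*20 = -3888*20 = -77760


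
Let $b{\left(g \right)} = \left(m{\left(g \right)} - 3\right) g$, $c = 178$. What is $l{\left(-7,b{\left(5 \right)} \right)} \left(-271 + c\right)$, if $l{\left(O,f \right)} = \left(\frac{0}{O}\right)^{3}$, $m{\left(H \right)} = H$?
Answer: $0$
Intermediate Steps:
$b{\left(g \right)} = g \left(-3 + g\right)$ ($b{\left(g \right)} = \left(g - 3\right) g = \left(-3 + g\right) g = g \left(-3 + g\right)$)
$l{\left(O,f \right)} = 0$ ($l{\left(O,f \right)} = 0^{3} = 0$)
$l{\left(-7,b{\left(5 \right)} \right)} \left(-271 + c\right) = 0 \left(-271 + 178\right) = 0 \left(-93\right) = 0$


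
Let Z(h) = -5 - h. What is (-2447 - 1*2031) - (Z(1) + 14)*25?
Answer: -4678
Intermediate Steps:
(-2447 - 1*2031) - (Z(1) + 14)*25 = (-2447 - 1*2031) - ((-5 - 1*1) + 14)*25 = (-2447 - 2031) - ((-5 - 1) + 14)*25 = -4478 - (-6 + 14)*25 = -4478 - 8*25 = -4478 - 1*200 = -4478 - 200 = -4678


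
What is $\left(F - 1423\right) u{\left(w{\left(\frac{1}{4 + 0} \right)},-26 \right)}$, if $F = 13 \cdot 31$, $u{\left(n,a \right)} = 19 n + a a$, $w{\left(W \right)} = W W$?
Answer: $- \frac{2762925}{4} \approx -6.9073 \cdot 10^{5}$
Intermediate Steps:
$w{\left(W \right)} = W^{2}$
$u{\left(n,a \right)} = a^{2} + 19 n$ ($u{\left(n,a \right)} = 19 n + a^{2} = a^{2} + 19 n$)
$F = 403$
$\left(F - 1423\right) u{\left(w{\left(\frac{1}{4 + 0} \right)},-26 \right)} = \left(403 - 1423\right) \left(\left(-26\right)^{2} + 19 \left(\frac{1}{4 + 0}\right)^{2}\right) = - 1020 \left(676 + 19 \left(\frac{1}{4}\right)^{2}\right) = - 1020 \left(676 + \frac{19}{16}\right) = \left(-1020\right) \frac{10835}{16} = - \frac{2762925}{4}$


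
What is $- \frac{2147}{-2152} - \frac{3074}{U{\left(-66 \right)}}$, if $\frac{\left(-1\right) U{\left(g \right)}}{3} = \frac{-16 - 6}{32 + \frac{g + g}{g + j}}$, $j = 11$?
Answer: $- \frac{568557073}{355080} \approx -1601.2$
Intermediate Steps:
$U{\left(g \right)} = \frac{66}{32 + \frac{2 g}{11 + g}}$ ($U{\left(g \right)} = - 3 \frac{-16 - 6}{32 + \frac{g + g}{g + 11}} = - 3 \left(- \frac{22}{32 + \frac{2 g}{11 + g}}\right) = \frac{66}{32 + \frac{2 g}{11 + g}}$)
$- \frac{2147}{-2152} - \frac{3074}{U{\left(-66 \right)}} = - \frac{2147}{-2152} - \frac{3074}{33 \frac{1}{176 + 17 \left(-66\right)} \left(11 - 66\right)} = \left(-2147\right) \left(- \frac{1}{2152}\right) - \frac{3074}{33 \frac{1}{176 - 1122} \left(-55\right)} = \frac{2147}{2152} - \frac{3074}{33 \frac{1}{-946} \left(-55\right)} = \frac{2147}{2152} - \frac{3074}{33 \left(- \frac{1}{946}\right) \left(-55\right)} = \frac{2147}{2152} - \frac{3074}{\frac{165}{86}} = \frac{2147}{2152} - \frac{264364}{165} = - \frac{568557073}{355080}$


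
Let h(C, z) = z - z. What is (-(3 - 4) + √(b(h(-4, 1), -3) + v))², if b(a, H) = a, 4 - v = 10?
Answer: (1 + I*√6)² ≈ -5.0 + 4.899*I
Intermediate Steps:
v = -6 (v = 4 - 1*10 = 4 - 10 = -6)
h(C, z) = 0
(-(3 - 4) + √(b(h(-4, 1), -3) + v))² = (-(3 - 4) + √(0 - 6))² = (-1*(-1) + √(-6))² = (1 + I*√6)²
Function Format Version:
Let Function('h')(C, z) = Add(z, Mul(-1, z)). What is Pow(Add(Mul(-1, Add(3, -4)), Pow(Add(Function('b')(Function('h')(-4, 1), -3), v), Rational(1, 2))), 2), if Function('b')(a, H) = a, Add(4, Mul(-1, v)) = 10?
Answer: Pow(Add(1, Mul(I, Pow(6, Rational(1, 2)))), 2) ≈ Add(-5.0000, Mul(4.8990, I))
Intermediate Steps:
v = -6 (v = Add(4, Mul(-1, 10)) = Add(4, -10) = -6)
Function('h')(C, z) = 0
Pow(Add(Mul(-1, Add(3, -4)), Pow(Add(Function('b')(Function('h')(-4, 1), -3), v), Rational(1, 2))), 2) = Pow(Add(Mul(-1, Add(3, -4)), Pow(Add(0, -6), Rational(1, 2))), 2) = Pow(Add(Mul(-1, -1), Pow(-6, Rational(1, 2))), 2) = Pow(Add(1, Mul(I, Pow(6, Rational(1, 2)))), 2)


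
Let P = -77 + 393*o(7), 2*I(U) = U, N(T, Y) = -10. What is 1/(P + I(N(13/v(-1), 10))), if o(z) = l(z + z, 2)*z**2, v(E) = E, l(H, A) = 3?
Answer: 1/57689 ≈ 1.7334e-5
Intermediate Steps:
o(z) = 3*z**2
I(U) = U/2
P = 57694 (P = -77 + 393*(3*7**2) = -77 + 393*(3*49) = -77 + 393*147 = -77 + 57771 = 57694)
1/(P + I(N(13/v(-1), 10))) = 1/(57694 + (1/2)*(-10)) = 1/(57694 - 5) = 1/57689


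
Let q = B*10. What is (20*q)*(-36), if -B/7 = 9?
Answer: 453600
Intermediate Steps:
B = -63 (B = -7*9 = -63)
q = -630 (q = -63*10 = -630)
(20*q)*(-36) = (20*(-630))*(-36) = -12600*(-36) = 453600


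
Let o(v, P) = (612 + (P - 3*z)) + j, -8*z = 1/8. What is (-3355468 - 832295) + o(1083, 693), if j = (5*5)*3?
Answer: -267928509/64 ≈ -4.1864e+6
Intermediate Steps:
z = -1/64 (z = -⅛/8 = -⅛*⅛ = -1/64 ≈ -0.015625)
j = 75 (j = 25*3 = 75)
o(v, P) = 43971/64 + P (o(v, P) = (612 + (P - 3*(-1/64))) + 75 = (612 + (P + 3/64)) + 75 = (612 + (3/64 + P)) + 75 = (39171/64 + P) + 75 = 43971/64 + P)
(-3355468 - 832295) + o(1083, 693) = (-3355468 - 832295) + (43971/64 + 693) = -4187763 + 88323/64 = -267928509/64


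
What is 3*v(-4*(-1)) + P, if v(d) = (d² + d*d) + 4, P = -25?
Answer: 83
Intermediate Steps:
v(d) = 4 + 2*d² (v(d) = (d² + d²) + 4 = 2*d² + 4 = 4 + 2*d²)
3*v(-4*(-1)) + P = 3*(4 + 2*(-4*(-1))²) - 25 = 3*(4 + 2*4²) - 25 = 3*(4 + 2*16) - 25 = 3*(4 + 32) - 25 = 3*36 - 25 = 108 - 25 = 83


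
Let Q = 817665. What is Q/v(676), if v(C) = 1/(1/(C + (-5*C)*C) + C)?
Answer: 1262574435816495/2284204 ≈ 5.5274e+8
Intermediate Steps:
v(C) = 1/(C + 1/(C - 5*C**2)) (v(C) = 1/(1/(C - 5*C**2) + C) = 1/(C + 1/(C - 5*C**2)))
Q/v(676) = 817665/((676*(-1 + 5*676)/(-1 - 1*676**2 + 5*676**3))) = 817665/((676*(-1 + 3380)/(-1 - 1*456976 + 5*308915776))) = 817665/((676*3379/(-1 - 456976 + 1544578880))) = 817665/((676*3379/1544121903)) = 817665/((676*(1/1544121903)*3379)) = 817665/(2284204/1544121903) = 817665*(1544121903/2284204) = 1262574435816495/2284204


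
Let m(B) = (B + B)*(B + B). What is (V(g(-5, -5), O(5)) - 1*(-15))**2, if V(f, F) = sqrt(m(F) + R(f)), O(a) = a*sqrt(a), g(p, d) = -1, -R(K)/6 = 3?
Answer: (15 + sqrt(482))**2 ≈ 1365.6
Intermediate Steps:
R(K) = -18 (R(K) = -6*3 = -18)
m(B) = 4*B**2 (m(B) = (2*B)*(2*B) = 4*B**2)
O(a) = a**(3/2)
V(f, F) = sqrt(-18 + 4*F**2) (V(f, F) = sqrt(4*F**2 - 18) = sqrt(-18 + 4*F**2))
(V(g(-5, -5), O(5)) - 1*(-15))**2 = (sqrt(-18 + 4*(5**(3/2))**2) - 1*(-15))**2 = (sqrt(-18 + 4*(5*sqrt(5))**2) + 15)**2 = (sqrt(-18 + 4*125) + 15)**2 = (sqrt(-18 + 500) + 15)**2 = (sqrt(482) + 15)**2 = (15 + sqrt(482))**2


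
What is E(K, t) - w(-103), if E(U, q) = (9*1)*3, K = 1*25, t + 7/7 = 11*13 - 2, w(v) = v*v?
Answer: -10582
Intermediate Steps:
w(v) = v**2
t = 140 (t = -1 + (11*13 - 2) = -1 + (143 - 2) = -1 + 141 = 140)
K = 25
E(U, q) = 27 (E(U, q) = 9*3 = 27)
E(K, t) - w(-103) = 27 - 1*(-103)**2 = 27 - 1*10609 = 27 - 10609 = -10582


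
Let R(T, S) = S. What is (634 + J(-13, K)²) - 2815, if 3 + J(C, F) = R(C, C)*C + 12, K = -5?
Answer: 29503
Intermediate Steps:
J(C, F) = 9 + C² (J(C, F) = -3 + (C*C + 12) = -3 + (C² + 12) = -3 + (12 + C²) = 9 + C²)
(634 + J(-13, K)²) - 2815 = (634 + (9 + (-13)²)²) - 2815 = (634 + (9 + 169)²) - 2815 = (634 + 178²) - 2815 = (634 + 31684) - 2815 = 32318 - 2815 = 29503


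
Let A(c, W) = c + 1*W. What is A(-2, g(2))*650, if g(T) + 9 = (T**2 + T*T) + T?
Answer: -650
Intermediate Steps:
g(T) = -9 + T + 2*T**2 (g(T) = -9 + ((T**2 + T*T) + T) = -9 + ((T**2 + T**2) + T) = -9 + (2*T**2 + T) = -9 + (T + 2*T**2) = -9 + T + 2*T**2)
A(c, W) = W + c (A(c, W) = c + W = W + c)
A(-2, g(2))*650 = ((-9 + 2 + 2*2**2) - 2)*650 = ((-9 + 2 + 2*4) - 2)*650 = ((-9 + 2 + 8) - 2)*650 = (1 - 2)*650 = -1*650 = -650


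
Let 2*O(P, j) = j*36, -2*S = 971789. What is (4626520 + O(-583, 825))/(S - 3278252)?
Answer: -9282740/7528293 ≈ -1.2330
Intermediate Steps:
S = -971789/2 (S = -½*971789 = -971789/2 ≈ -4.8589e+5)
O(P, j) = 18*j (O(P, j) = (j*36)/2 = (36*j)/2 = 18*j)
(4626520 + O(-583, 825))/(S - 3278252) = (4626520 + 18*825)/(-971789/2 - 3278252) = (4626520 + 14850)/(-7528293/2) = 4641370*(-2/7528293) = -9282740/7528293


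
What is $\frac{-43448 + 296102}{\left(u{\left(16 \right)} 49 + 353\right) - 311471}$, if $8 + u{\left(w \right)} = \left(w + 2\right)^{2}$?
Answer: $- \frac{126327}{147817} \approx -0.85462$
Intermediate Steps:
$u{\left(w \right)} = -8 + \left(2 + w\right)^{2}$ ($u{\left(w \right)} = -8 + \left(w + 2\right)^{2} = -8 + \left(2 + w\right)^{2}$)
$\frac{-43448 + 296102}{\left(u{\left(16 \right)} 49 + 353\right) - 311471} = \frac{-43448 + 296102}{\left(\left(-8 + \left(2 + 16\right)^{2}\right) 49 + 353\right) - 311471} = \frac{252654}{\left(\left(-8 + 18^{2}\right) 49 + 353\right) - 311471} = \frac{252654}{\left(\left(-8 + 324\right) 49 + 353\right) - 311471} = \frac{252654}{\left(316 \cdot 49 + 353\right) - 311471} = \frac{252654}{\left(15484 + 353\right) - 311471} = \frac{252654}{15837 - 311471} = \frac{252654}{-295634} = 252654 \left(- \frac{1}{295634}\right) = - \frac{126327}{147817}$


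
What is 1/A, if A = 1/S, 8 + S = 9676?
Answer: 9668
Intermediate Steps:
S = 9668 (S = -8 + 9676 = 9668)
A = 1/9668 ≈ 0.00010343
1/A = 1/(1/9668) = 9668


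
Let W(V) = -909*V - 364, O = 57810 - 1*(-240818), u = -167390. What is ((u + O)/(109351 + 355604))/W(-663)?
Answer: 43746/93347930455 ≈ 4.6863e-7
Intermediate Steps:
O = 298628 (O = 57810 + 240818 = 298628)
W(V) = -364 - 909*V
((u + O)/(109351 + 355604))/W(-663) = ((-167390 + 298628)/(109351 + 355604))/(-364 - 909*(-663)) = (131238/464955)/(-364 + 602667) = (131238*(1/464955))/602303 = (43746/154985)*(1/602303) = 43746/93347930455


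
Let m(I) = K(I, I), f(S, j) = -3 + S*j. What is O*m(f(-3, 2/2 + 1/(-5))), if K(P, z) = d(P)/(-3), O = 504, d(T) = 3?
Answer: -504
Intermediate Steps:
K(P, z) = -1 (K(P, z) = 3/(-3) = 3*(-⅓) = -1)
m(I) = -1
O*m(f(-3, 2/2 + 1/(-5))) = 504*(-1) = -504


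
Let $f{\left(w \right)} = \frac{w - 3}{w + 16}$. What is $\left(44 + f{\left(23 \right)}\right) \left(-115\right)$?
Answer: $- \frac{199640}{39} \approx -5119.0$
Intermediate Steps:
$f{\left(w \right)} = \frac{-3 + w}{16 + w}$
$\left(44 + f{\left(23 \right)}\right) \left(-115\right) = \left(44 + \frac{-3 + 23}{16 + 23}\right) \left(-115\right) = \left(44 + \frac{1}{39} \cdot 20\right) \left(-115\right) = \left(44 + \frac{20}{39}\right) \left(-115\right) = \frac{1736}{39} \left(-115\right) = - \frac{199640}{39}$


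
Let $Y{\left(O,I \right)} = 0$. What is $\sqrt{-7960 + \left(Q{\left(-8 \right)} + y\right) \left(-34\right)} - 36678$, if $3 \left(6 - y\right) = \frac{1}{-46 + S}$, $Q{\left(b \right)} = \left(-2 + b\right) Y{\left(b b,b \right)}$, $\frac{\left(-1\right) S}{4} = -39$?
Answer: $-36678 + \frac{i \sqrt{222262095}}{165} \approx -36678.0 + 90.354 i$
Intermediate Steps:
$S = 156$ ($S = \left(-4\right) \left(-39\right) = 156$)
$Q{\left(b \right)} = 0$ ($Q{\left(b \right)} = \left(-2 + b\right) 0 = 0$)
$y = \frac{1979}{330}$ ($y = 6 - \frac{1}{3 \left(-46 + 156\right)} = 6 - \frac{1}{3 \cdot 110} = 6 - \frac{1}{330} = \frac{1979}{330} \approx 5.997$)
$\sqrt{-7960 + \left(Q{\left(-8 \right)} + y\right) \left(-34\right)} - 36678 = \sqrt{-7960 + \left(0 + \frac{1979}{330}\right) \left(-34\right)} - 36678 = \sqrt{-7960 + \frac{1979}{330} \left(-34\right)} - 36678 = \sqrt{-7960 - \frac{33643}{165}} - 36678 = \sqrt{- \frac{1347043}{165}} - 36678 = \frac{i \sqrt{222262095}}{165} - 36678 = -36678 + \frac{i \sqrt{222262095}}{165}$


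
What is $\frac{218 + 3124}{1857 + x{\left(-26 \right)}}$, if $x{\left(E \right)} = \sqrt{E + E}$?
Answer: $\frac{6206094}{3448501} - \frac{6684 i \sqrt{13}}{3448501} \approx 1.7997 - 0.0069884 i$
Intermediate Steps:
$x{\left(E \right)} = \sqrt{2} \sqrt{E}$ ($x{\left(E \right)} = \sqrt{2 E} = \sqrt{2} \sqrt{E}$)
$\frac{218 + 3124}{1857 + x{\left(-26 \right)}} = \frac{218 + 3124}{1857 + \sqrt{2} \sqrt{-26}} = \frac{3342}{1857 + \sqrt{2} i \sqrt{26}} = \frac{3342}{1857 + 2 i \sqrt{13}}$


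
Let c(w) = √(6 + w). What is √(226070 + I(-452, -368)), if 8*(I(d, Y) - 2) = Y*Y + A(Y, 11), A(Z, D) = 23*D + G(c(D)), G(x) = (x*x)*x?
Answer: √(3888506 + 34*√17)/4 ≈ 492.99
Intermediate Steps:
G(x) = x³ (G(x) = x²*x = x³)
A(Z, D) = (6 + D)^(3/2) + 23*D (A(Z, D) = 23*D + (√(6 + D))³ = 23*D + (6 + D)^(3/2) = (6 + D)^(3/2) + 23*D)
I(d, Y) = 269/8 + Y²/8 + 17*√17/8 (I(d, Y) = 2 + (Y*Y + ((6 + 11)^(3/2) + 23*11))/8 = 2 + (Y² + (17^(3/2) + 253))/8 = 2 + (Y² + (17*√17 + 253))/8 = 2 + (Y² + (253 + 17*√17))/8 = 2 + (253 + Y² + 17*√17)/8 = 2 + (253/8 + Y²/8 + 17*√17/8) = 269/8 + Y²/8 + 17*√17/8)
√(226070 + I(-452, -368)) = √(226070 + (269/8 + (⅛)*(-368)² + 17*√17/8)) = √(226070 + (269/8 + (⅛)*135424 + 17*√17/8)) = √(226070 + (269/8 + 16928 + 17*√17/8)) = √(226070 + (135693/8 + 17*√17/8)) = √(1944253/8 + 17*√17/8)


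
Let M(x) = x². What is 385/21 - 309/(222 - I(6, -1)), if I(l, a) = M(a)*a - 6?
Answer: 11668/687 ≈ 16.984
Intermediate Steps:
I(l, a) = -6 + a³ (I(l, a) = a²*a - 6 = a³ - 6 = -6 + a³)
385/21 - 309/(222 - I(6, -1)) = 385/21 - 309/(222 - (-6 + (-1)³)) = 385*(1/21) - 309/(222 - (-6 - 1)) = 55/3 - 309/(222 - 1*(-7)) = 55/3 - 309/(222 + 7) = 55/3 - 309/229 = 11668/687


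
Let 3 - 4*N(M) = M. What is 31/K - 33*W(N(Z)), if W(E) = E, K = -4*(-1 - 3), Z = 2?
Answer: -101/16 ≈ -6.3125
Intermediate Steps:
K = 16 (K = -4*(-4) = 16)
N(M) = 3/4 - M/4
31/K - 33*W(N(Z)) = 31/16 - 33*(3/4 - 1/4*2) = 31*(1/16) - 33*(3/4 - 1/2) = 31/16 - 33*1/4 = 31/16 - 33/4 = -101/16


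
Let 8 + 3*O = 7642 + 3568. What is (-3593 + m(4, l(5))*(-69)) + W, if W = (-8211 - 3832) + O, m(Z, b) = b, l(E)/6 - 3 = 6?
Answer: -15628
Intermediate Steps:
l(E) = 54 (l(E) = 18 + 6*6 = 18 + 36 = 54)
O = 3734 (O = -8/3 + (7642 + 3568)/3 = -8/3 + (1/3)*11210 = -8/3 + 11210/3 = 3734)
W = -8309 (W = (-8211 - 3832) + 3734 = -12043 + 3734 = -8309)
(-3593 + m(4, l(5))*(-69)) + W = (-3593 + 54*(-69)) - 8309 = (-3593 - 3726) - 8309 = -7319 - 8309 = -15628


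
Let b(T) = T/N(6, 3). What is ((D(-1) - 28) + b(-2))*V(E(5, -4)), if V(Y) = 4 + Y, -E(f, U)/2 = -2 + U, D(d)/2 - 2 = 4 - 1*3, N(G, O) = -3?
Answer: -1024/3 ≈ -341.33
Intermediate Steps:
D(d) = 6 (D(d) = 4 + 2*(4 - 1*3) = 4 + 2*(4 - 3) = 4 + 2*1 = 4 + 2 = 6)
b(T) = -T/3 (b(T) = T/(-3) = T*(-⅓) = -T/3)
E(f, U) = 4 - 2*U (E(f, U) = -2*(-2 + U) = 4 - 2*U)
((D(-1) - 28) + b(-2))*V(E(5, -4)) = ((6 - 28) - ⅓*(-2))*(4 + (4 - 2*(-4))) = (-22 + ⅔)*(4 + (4 + 8)) = -64*(4 + 12)/3 = -64/3*16 = -1024/3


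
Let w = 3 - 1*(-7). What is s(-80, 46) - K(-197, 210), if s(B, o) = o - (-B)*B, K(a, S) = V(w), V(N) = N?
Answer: 6436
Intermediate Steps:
w = 10 (w = 3 + 7 = 10)
K(a, S) = 10
s(B, o) = o + B² (s(B, o) = o - (-1)*B² = o + B²)
s(-80, 46) - K(-197, 210) = (46 + (-80)²) - 1*10 = (46 + 6400) - 10 = 6446 - 10 = 6436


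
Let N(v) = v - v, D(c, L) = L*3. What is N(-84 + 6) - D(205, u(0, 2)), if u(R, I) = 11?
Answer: -33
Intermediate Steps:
D(c, L) = 3*L
N(v) = 0
N(-84 + 6) - D(205, u(0, 2)) = 0 - 3*11 = 0 - 1*33 = 0 - 33 = -33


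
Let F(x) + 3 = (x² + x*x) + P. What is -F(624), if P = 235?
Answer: -778984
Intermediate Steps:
F(x) = 232 + 2*x² (F(x) = -3 + ((x² + x*x) + 235) = -3 + ((x² + x²) + 235) = -3 + (2*x² + 235) = -3 + (235 + 2*x²) = 232 + 2*x²)
-F(624) = -(232 + 2*624²) = -(232 + 2*389376) = -(232 + 778752) = -1*778984 = -778984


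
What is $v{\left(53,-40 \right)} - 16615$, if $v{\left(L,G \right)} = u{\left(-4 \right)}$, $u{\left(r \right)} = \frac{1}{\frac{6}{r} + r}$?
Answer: $- \frac{182767}{11} \approx -16615.0$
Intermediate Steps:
$u{\left(r \right)} = \frac{1}{r + \frac{6}{r}}$
$v{\left(L,G \right)} = - \frac{2}{11}$ ($v{\left(L,G \right)} = - \frac{4}{6 + \left(-4\right)^{2}} = - \frac{4}{6 + 16} = - \frac{4}{22} = \left(-4\right) \frac{1}{22} = - \frac{2}{11}$)
$v{\left(53,-40 \right)} - 16615 = - \frac{2}{11} - 16615 = - \frac{182767}{11}$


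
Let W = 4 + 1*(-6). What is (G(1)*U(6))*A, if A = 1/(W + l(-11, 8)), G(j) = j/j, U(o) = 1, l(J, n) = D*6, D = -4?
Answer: -1/26 ≈ -0.038462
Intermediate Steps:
l(J, n) = -24 (l(J, n) = -4*6 = -24)
G(j) = 1
W = -2 (W = 4 - 6 = -2)
A = -1/26 (A = 1/(-2 - 24) = 1/(-26) = -1/26 ≈ -0.038462)
(G(1)*U(6))*A = (1*1)*(-1/26) = 1*(-1/26) = -1/26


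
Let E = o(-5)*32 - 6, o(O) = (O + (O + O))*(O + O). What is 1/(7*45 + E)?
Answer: 1/5109 ≈ 0.00019573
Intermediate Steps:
o(O) = 6*O² (o(O) = (O + 2*O)*(2*O) = (3*O)*(2*O) = 6*O²)
E = 4794 (E = (6*(-5)²)*32 - 6 = (6*25)*32 - 6 = 150*32 - 6 = 4800 - 6 = 4794)
1/(7*45 + E) = 1/(7*45 + 4794) = 1/(315 + 4794) = 1/5109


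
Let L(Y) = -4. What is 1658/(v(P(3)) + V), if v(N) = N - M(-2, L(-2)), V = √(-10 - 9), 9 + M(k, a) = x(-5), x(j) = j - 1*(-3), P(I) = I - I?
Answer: 9119/70 - 829*I*√19/70 ≈ 130.27 - 51.622*I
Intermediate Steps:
P(I) = 0
x(j) = 3 + j (x(j) = j + 3 = 3 + j)
M(k, a) = -11 (M(k, a) = -9 + (3 - 5) = -9 - 2 = -11)
V = I*√19 (V = √(-19) = I*√19 ≈ 4.3589*I)
v(N) = 11 + N (v(N) = N - 1*(-11) = N + 11 = 11 + N)
1658/(v(P(3)) + V) = 1658/((11 + 0) + I*√19) = 1658/(11 + I*√19)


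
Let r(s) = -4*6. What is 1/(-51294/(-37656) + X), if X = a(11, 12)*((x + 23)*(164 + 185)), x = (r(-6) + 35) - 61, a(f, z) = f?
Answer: -6276/650517679 ≈ -9.6477e-6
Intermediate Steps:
r(s) = -24
x = -50 (x = (-24 + 35) - 61 = 11 - 61 = -50)
X = -103653 (X = 11*((-50 + 23)*(164 + 185)) = 11*(-27*349) = 11*(-9423) = -103653)
1/(-51294/(-37656) + X) = 1/(-51294/(-37656) - 103653) = 1/(-51294*(-1/37656) - 103653) = 1/(8549/6276 - 103653) = 1/(-650517679/6276) = -6276/650517679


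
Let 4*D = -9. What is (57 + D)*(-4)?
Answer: -219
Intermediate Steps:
D = -9/4 (D = (¼)*(-9) = -9/4 ≈ -2.2500)
(57 + D)*(-4) = (57 - 9/4)*(-4) = (219/4)*(-4) = -219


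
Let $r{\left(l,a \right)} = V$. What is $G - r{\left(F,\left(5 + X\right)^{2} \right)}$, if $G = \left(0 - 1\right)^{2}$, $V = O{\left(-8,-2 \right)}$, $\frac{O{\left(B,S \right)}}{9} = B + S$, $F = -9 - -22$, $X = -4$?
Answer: $91$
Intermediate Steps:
$F = 13$ ($F = -9 + 22 = 13$)
$O{\left(B,S \right)} = 9 B + 9 S$ ($O{\left(B,S \right)} = 9 \left(B + S\right) = 9 B + 9 S$)
$V = -90$ ($V = 9 \left(-8\right) + 9 \left(-2\right) = -72 - 18 = -90$)
$r{\left(l,a \right)} = -90$
$G = 1$ ($G = \left(-1\right)^{2} = 1$)
$G - r{\left(F,\left(5 + X\right)^{2} \right)} = 1 - -90 = 1 + 90 = 91$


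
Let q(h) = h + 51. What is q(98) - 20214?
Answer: -20065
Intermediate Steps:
q(h) = 51 + h
q(98) - 20214 = (51 + 98) - 20214 = 149 - 20214 = -20065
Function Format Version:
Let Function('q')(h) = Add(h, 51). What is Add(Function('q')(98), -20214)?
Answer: -20065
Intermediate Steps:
Function('q')(h) = Add(51, h)
Add(Function('q')(98), -20214) = Add(Add(51, 98), -20214) = Add(149, -20214) = -20065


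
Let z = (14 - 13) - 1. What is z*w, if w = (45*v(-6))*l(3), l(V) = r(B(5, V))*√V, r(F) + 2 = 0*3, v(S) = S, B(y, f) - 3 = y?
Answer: 0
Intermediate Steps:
B(y, f) = 3 + y
r(F) = -2 (r(F) = -2 + 0*3 = -2 + 0 = -2)
l(V) = -2*√V
w = 540*√3 (w = (45*(-6))*(-2*√3) = -(-540)*√3 = 540*√3 ≈ 935.31)
z = 0 (z = 1 - 1 = 0)
z*w = 0*(540*√3) = 0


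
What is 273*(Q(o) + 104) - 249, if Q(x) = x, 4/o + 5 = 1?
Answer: 27870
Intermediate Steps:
o = -1 (o = 4/(-5 + 1) = 4/(-4) = 4*(-1/4) = -1)
273*(Q(o) + 104) - 249 = 273*(-1 + 104) - 249 = 273*103 - 249 = 28119 - 249 = 27870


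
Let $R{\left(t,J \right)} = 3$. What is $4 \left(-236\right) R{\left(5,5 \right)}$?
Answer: $-2832$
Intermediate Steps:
$4 \left(-236\right) R{\left(5,5 \right)} = 4 \left(-236\right) 3 = \left(-944\right) 3 = -2832$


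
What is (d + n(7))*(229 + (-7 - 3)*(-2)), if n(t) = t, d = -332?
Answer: -80925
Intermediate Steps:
(d + n(7))*(229 + (-7 - 3)*(-2)) = (-332 + 7)*(229 + (-7 - 3)*(-2)) = -325*(229 - 10*(-2)) = -325*(229 + 20) = -325*249 = -80925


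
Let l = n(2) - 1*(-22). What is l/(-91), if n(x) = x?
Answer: -24/91 ≈ -0.26374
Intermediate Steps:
l = 24 (l = 2 - 1*(-22) = 2 + 22 = 24)
l/(-91) = 24/(-91) = -1/91*24 = -24/91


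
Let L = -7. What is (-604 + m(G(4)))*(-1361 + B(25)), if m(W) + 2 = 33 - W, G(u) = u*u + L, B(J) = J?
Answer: 777552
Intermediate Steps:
G(u) = -7 + u² (G(u) = u*u - 7 = u² - 7 = -7 + u²)
m(W) = 31 - W (m(W) = -2 + (33 - W) = 31 - W)
(-604 + m(G(4)))*(-1361 + B(25)) = (-604 + (31 - (-7 + 4²)))*(-1361 + 25) = (-604 + (31 - (-7 + 16)))*(-1336) = (-604 + (31 - 1*9))*(-1336) = (-604 + (31 - 9))*(-1336) = (-604 + 22)*(-1336) = -582*(-1336) = 777552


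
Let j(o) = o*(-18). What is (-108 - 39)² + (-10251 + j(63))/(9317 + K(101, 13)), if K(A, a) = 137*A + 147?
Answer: 55944436/2589 ≈ 21609.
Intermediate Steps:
j(o) = -18*o
K(A, a) = 147 + 137*A
(-108 - 39)² + (-10251 + j(63))/(9317 + K(101, 13)) = (-108 - 39)² + (-10251 - 18*63)/(9317 + (147 + 137*101)) = (-147)² + (-10251 - 1134)/(9317 + (147 + 13837)) = 21609 - 11385/(9317 + 13984) = 21609 - 11385/23301 = 21609 - 11385*1/23301 = 21609 - 1265/2589 = 55944436/2589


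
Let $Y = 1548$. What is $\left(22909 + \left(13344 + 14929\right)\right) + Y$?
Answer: $52730$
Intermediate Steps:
$\left(22909 + \left(13344 + 14929\right)\right) + Y = \left(22909 + \left(13344 + 14929\right)\right) + 1548 = \left(22909 + 28273\right) + 1548 = 51182 + 1548 = 52730$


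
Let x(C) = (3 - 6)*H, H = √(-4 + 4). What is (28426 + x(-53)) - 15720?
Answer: 12706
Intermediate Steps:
H = 0 (H = √0 = 0)
x(C) = 0 (x(C) = (3 - 6)*0 = -3*0 = 0)
(28426 + x(-53)) - 15720 = (28426 + 0) - 15720 = 28426 - 15720 = 12706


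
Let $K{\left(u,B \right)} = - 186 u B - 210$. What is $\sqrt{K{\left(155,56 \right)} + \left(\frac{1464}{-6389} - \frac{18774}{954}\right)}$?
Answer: $\frac{i \sqrt{185145016061417233}}{338617} \approx 1270.7 i$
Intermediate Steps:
$K{\left(u,B \right)} = -210 - 186 B u$ ($K{\left(u,B \right)} = - 186 B u - 210 = -210 - 186 B u$)
$\sqrt{K{\left(155,56 \right)} + \left(\frac{1464}{-6389} - \frac{18774}{954}\right)} = \sqrt{\left(-210 - 10416 \cdot 155\right) + \left(\frac{1464}{-6389} - \frac{18774}{954}\right)} = \sqrt{\left(-210 - 1614480\right) + \left(1464 \left(- \frac{1}{6389}\right) - \frac{1043}{53}\right)} = \sqrt{-1614690 - \frac{6741319}{338617}} = \sqrt{- \frac{546768225049}{338617}} = \frac{i \sqrt{185145016061417233}}{338617}$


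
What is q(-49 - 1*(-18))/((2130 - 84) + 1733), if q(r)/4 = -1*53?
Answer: -212/3779 ≈ -0.056099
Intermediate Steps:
q(r) = -212 (q(r) = 4*(-1*53) = 4*(-53) = -212)
q(-49 - 1*(-18))/((2130 - 84) + 1733) = -212/((2130 - 84) + 1733) = -212/(2046 + 1733) = -212/3779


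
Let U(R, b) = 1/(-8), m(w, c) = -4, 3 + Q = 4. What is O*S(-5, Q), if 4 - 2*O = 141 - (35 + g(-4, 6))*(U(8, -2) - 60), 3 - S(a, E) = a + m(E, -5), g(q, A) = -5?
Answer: -23289/2 ≈ -11645.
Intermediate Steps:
Q = 1 (Q = -3 + 4 = 1)
S(a, E) = 7 - a (S(a, E) = 3 - (a - 4) = 3 - (-4 + a) = 3 + (4 - a) = 7 - a)
U(R, b) = -⅛ (U(R, b) = 1*(-⅛) = -⅛)
O = -7763/8 (O = 2 - (141 - (35 - 5)*(-⅛ - 60))/2 = 2 - (141 - 30*(-481)/8)/2 = 2 - (141 - 1*(-7215/4))/2 = 2 - (141 + 7215/4)/2 = 2 - ½*7779/4 = 2 - 7779/8 = -7763/8 ≈ -970.38)
O*S(-5, Q) = -7763*(7 - 1*(-5))/8 = -7763*(7 + 5)/8 = -7763/8*12 = -23289/2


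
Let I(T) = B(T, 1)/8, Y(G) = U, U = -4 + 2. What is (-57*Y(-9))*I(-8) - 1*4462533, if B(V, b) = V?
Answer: -4462647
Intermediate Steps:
U = -2
Y(G) = -2
I(T) = T/8
(-57*Y(-9))*I(-8) - 1*4462533 = (-57*(-2))*((1/8)*(-8)) - 1*4462533 = 114*(-1) - 4462533 = -114 - 4462533 = -4462647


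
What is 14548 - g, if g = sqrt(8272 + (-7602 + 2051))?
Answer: 14548 - sqrt(2721) ≈ 14496.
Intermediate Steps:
g = sqrt(2721) (g = sqrt(8272 - 5551) = sqrt(2721) ≈ 52.163)
14548 - g = 14548 - sqrt(2721)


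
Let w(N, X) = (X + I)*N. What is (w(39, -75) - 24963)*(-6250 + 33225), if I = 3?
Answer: -749122725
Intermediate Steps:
w(N, X) = N*(3 + X) (w(N, X) = (X + 3)*N = (3 + X)*N = N*(3 + X))
(w(39, -75) - 24963)*(-6250 + 33225) = (39*(3 - 75) - 24963)*(-6250 + 33225) = (39*(-72) - 24963)*26975 = (-2808 - 24963)*26975 = -27771*26975 = -749122725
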